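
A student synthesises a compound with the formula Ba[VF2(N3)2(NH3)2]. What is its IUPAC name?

The 1 barium counter-ion carries a total charge of +2, so each complex ion is 2−.
Ligand charges: 2×azido (-1 each), 2×ammine (neutral), 2×fluoro (-1 each); total -4. So V + (-4) = 2−, giving V = +2.
Ligands are named alphabetically: ammine before azido before fluoro.
The complex ion is anionic, so vanadium takes the -ate form vanadate(II).

barium diamminediazidodifluorovanadate(II)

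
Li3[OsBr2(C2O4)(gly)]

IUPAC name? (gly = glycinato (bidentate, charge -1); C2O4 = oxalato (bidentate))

The 3 lithium counter-ions carry a total charge of +3, so each complex ion is 3−.
Ligand charges: 1×glycinato (-1 each), 2×bromo (-1 each), 1×oxalato (-2 each); total -5. So Os + (-5) = 3−, giving Os = +2.
The complex ion is anionic, so osmium takes the -ate form osmate(II).

lithium dibromo(glycinato)oxalatoosmate(II)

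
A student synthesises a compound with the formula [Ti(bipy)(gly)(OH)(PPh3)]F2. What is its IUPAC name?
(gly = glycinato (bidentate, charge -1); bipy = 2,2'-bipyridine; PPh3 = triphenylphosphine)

The 2 fluoride counter-ions carry a total charge of -2, so each complex ion is 2+.
Ligand charges: 1×glycinato (-1 each), 1×2,2'-bipyridine (neutral), 1×triphenylphosphine (neutral), 1×hydroxo (-1 each); total -2. So Ti + (-2) = 2+, giving Ti = +4.
Ligands are named alphabetically: bipyridine before glycinato before hydroxo before triphenylphosphine.

(2,2'-bipyridine)(glycinato)hydroxo(triphenylphosphine)titanium(IV) fluoride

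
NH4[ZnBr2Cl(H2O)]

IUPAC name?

ammonium aquadibromochlorozincate(II)

The 1 ammonium counter-ion carries a total charge of +1, so each complex ion is 1−.
Ligand charges: 2×bromo (-1 each), 1×chloro (-1 each), 1×aqua (neutral); total -3. So Zn + (-3) = 1−, giving Zn = +2.
The complex ion is anionic, so zinc takes the -ate form zincate(II).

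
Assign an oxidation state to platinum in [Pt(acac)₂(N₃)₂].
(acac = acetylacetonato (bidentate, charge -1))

No counter-ion: the bracketed complex is neutral.
Ligand charges: 2×N3 = -2; 2×acac = -2; sum -4.
Pt + (-4) = 0 ⇒ Pt is +4.

+4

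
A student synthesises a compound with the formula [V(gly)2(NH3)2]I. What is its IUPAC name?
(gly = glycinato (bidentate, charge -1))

diamminebis(glycinato)vanadium(III) iodide

The 1 iodide counter-ion carries a total charge of -1, so each complex ion is 1+.
Ligand charges: 2×glycinato (-1 each), 2×ammine (neutral); total -2. So V + (-2) = 1+, giving V = +3.
Ligands are named alphabetically: ammine before glycinato.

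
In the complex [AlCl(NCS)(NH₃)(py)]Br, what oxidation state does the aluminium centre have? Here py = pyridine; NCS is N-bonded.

1 bromide outside the brackets (-1 each) → the complex ion is 1+.
Ligand charges: 1×py neutral; 1×NCS = -1; 1×Cl = -1; 1×NH3 neutral; sum -2.
Al + (-2) = 1+ ⇒ Al is +3.

+3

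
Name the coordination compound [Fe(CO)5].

There is no counter-ion, so the complex is neutral overall.
Ligand charges: 5×carbonyl (neutral); total 0. So Fe + (0) = 0, giving Fe = 0.

pentacarbonyliron(0)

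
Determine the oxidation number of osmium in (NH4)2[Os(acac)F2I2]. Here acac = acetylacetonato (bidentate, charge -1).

+3

2 ammonium outside the brackets (+1 each) → the complex ion is 2−.
Ligand charges: 2×I = -2; 1×acac = -1; 2×F = -2; sum -5.
Os + (-5) = 2− ⇒ Os is +3.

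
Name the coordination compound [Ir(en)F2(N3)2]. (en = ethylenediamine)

diazido(ethylenediamine)difluoroiridium(IV)

There is no counter-ion, so the complex is neutral overall.
Ligand charges: 2×fluoro (-1 each), 2×azido (-1 each), 1×ethylenediamine (neutral); total -4. So Ir + (-4) = 0, giving Ir = +4.
Ligands are named alphabetically: azido before ethylenediamine before fluoro.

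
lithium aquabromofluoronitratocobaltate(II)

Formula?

Li[CoBrF(H2O)(NO3)]

Ligands: 1 aqua (H2O, neutral), 1 fluoro (F, -1), 1 bromo (Br, -1), 1 nitrato (NO3, -1). Ligand charge sum = -3.
With Co in oxidation state +2, the complex ion is [Co...]^1−.
Charge balance with lithium (+1) requires 1 complex ion per 1 lithium.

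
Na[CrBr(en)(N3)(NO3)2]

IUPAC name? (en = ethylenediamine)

The 1 sodium counter-ion carries a total charge of +1, so each complex ion is 1−.
Ligand charges: 1×azido (-1 each), 2×nitrato (-1 each), 1×bromo (-1 each), 1×ethylenediamine (neutral); total -4. So Cr + (-4) = 1−, giving Cr = +3.
Ligands are named alphabetically: azido before bromo before ethylenediamine before nitrato.
The complex ion is anionic, so chromium takes the -ate form chromate(III).

sodium azidobromo(ethylenediamine)dinitratochromate(III)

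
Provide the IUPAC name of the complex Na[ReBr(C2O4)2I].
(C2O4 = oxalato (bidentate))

The 1 sodium counter-ion carries a total charge of +1, so each complex ion is 1−.
Ligand charges: 2×oxalato (-2 each), 1×bromo (-1 each), 1×iodo (-1 each); total -6. So Re + (-6) = 1−, giving Re = +5.
Ligands are named alphabetically: bromo before iodo before oxalato.
The complex ion is anionic, so rhenium takes the -ate form rhenate(V).

sodium bromoiododioxalatorhenate(V)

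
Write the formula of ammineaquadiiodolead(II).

Ligands: 1 aqua (H2O, neutral), 2 iodo (I, -1), 1 ammine (NH3, neutral). Ligand charge sum = -2.
With Pb in oxidation state +2, the complex ion is [Pb...].

[Pb(H2O)I2(NH3)]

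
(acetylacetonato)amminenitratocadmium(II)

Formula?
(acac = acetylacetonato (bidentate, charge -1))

Ligands: 1 nitrato (NO3, -1), 1 acetylacetonato (acac, -1), 1 ammine (NH3, neutral). Ligand charge sum = -2.
With Cd in oxidation state +2, the complex ion is [Cd...].

[Cd(acac)(NH3)(NO3)]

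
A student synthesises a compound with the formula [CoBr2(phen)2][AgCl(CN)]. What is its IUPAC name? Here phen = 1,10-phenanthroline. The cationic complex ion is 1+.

dibromobis(1,10-phenanthroline)cobalt(III) chlorocyanoargentate(I)

Both ions are complex: the cation is named first with the plain metal name, the anion second with the -ate form; each ion's ligands are alphabetised independently.
The complex cation is given as 1+; its ligand charges sum to -2, so Co = +3.
A 1:1 salt means the anion carries the equal and opposite charge, 1−.
Anion: ligand charges sum to -2; for the ion to be 1−, Ag = +1.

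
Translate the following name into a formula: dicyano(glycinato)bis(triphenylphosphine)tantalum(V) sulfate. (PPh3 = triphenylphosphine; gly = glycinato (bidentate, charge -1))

[Ta(CN)2(gly)(PPh3)2]SO4

Ligands: 2 triphenylphosphine (PPh3, neutral), 2 cyano (CN, -1), 1 glycinato (gly, -1). Ligand charge sum = -3.
With Ta in oxidation state +5, the complex ion is [Ta...]^2+.
Charge balance with sulfate (-2) requires 1 complex ion per 1 sulfate.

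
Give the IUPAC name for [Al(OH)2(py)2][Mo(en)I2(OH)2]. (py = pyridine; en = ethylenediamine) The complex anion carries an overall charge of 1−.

dihydroxobis(pyridine)aluminium(III) (ethylenediamine)dihydroxodiiodomolybdate(III)

Both ions are complex: the cation is named first with the plain metal name, the anion second with the -ate form; each ion's ligands are alphabetised independently.
The complex anion is given as 1−; its ligand charges sum to -4, so Mo = +3.
A 1:1 salt means the cation carries the equal and opposite charge, 1+.
Cation: ligand charges sum to -2; for the ion to be 1+, Al = +3.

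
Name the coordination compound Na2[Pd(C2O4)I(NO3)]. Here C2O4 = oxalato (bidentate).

The 2 sodium counter-ions carry a total charge of +2, so each complex ion is 2−.
Ligand charges: 1×oxalato (-2 each), 1×nitrato (-1 each), 1×iodo (-1 each); total -4. So Pd + (-4) = 2−, giving Pd = +2.
Ligands are named alphabetically: iodo before nitrato before oxalato.
The complex ion is anionic, so palladium takes the -ate form palladate(II).

sodium iodonitratooxalatopalladate(II)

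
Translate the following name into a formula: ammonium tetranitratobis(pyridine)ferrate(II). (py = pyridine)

Ligands: 4 nitrato (NO3, -1), 2 pyridine (py, neutral). Ligand charge sum = -4.
With Fe in oxidation state +2, the complex ion is [Fe...]^2−.
Charge balance with ammonium (+1) requires 1 complex ion per 2 ammonium.

(NH4)2[Fe(NO3)4(py)2]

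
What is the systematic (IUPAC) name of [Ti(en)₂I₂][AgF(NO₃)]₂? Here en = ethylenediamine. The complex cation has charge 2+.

bis(ethylenediamine)diiodotitanium(IV) fluoronitratoargentate(I)

The complex cation is given as 2+; its ligand charges sum to -2, so Ti = +4.
With 2 anions per cation, each anion must be 2/2 = 1−.
Anion: ligand charges sum to -2; for the ion to be 1−, Ag = +1.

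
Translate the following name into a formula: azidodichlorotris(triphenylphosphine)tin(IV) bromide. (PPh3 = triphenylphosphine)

[SnCl2(N3)(PPh3)3]Br

Ligands: 3 triphenylphosphine (PPh3, neutral), 1 azido (N3, -1), 2 chloro (Cl, -1). Ligand charge sum = -3.
Charge balance with bromide (-1) requires 1 complex ion per 1 bromide.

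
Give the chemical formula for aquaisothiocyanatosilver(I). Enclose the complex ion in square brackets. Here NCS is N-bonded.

Ligands: 1 isothiocyanato (NCS, -1), 1 aqua (H2O, neutral). Ligand charge sum = -1.
With Ag in oxidation state +1, the complex ion is [Ag...].

[Ag(H2O)(NCS)]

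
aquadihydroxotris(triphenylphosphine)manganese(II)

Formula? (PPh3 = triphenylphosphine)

Ligands: 2 hydroxo (OH, -1), 1 aqua (H2O, neutral), 3 triphenylphosphine (PPh3, neutral). Ligand charge sum = -2.
With Mn in oxidation state +2, the complex ion is [Mn...].

[Mn(H2O)(OH)2(PPh3)3]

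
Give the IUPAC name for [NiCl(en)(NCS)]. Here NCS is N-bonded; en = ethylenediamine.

There is no counter-ion, so the complex is neutral overall.
Ligand charges: 1×isothiocyanato (-1 each), 1×chloro (-1 each), 1×ethylenediamine (neutral); total -2. So Ni + (-2) = 0, giving Ni = +2.
Ligands are named alphabetically: chloro before ethylenediamine before isothiocyanato.

chloro(ethylenediamine)isothiocyanatonickel(II)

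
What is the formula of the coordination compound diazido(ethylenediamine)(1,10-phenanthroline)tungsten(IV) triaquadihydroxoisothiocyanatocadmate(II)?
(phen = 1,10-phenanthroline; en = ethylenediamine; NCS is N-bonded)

Cation [W…]: ligand charges -2, W(IV) ⇒ ion charge 2+.
Anion [Cd…]: ligand charges -3, Cd(II) ⇒ ion charge 1−.

[W(en)(N3)2(phen)][Cd(H2O)3(NCS)(OH)2]2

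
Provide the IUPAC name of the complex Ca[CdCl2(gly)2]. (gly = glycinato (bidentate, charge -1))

calcium dichlorobis(glycinato)cadmate(II)

The 1 calcium counter-ion carries a total charge of +2, so each complex ion is 2−.
Ligand charges: 2×glycinato (-1 each), 2×chloro (-1 each); total -4. So Cd + (-4) = 2−, giving Cd = +2.
Ligands are named alphabetically: chloro before glycinato.
The complex ion is anionic, so cadmium takes the -ate form cadmate(II).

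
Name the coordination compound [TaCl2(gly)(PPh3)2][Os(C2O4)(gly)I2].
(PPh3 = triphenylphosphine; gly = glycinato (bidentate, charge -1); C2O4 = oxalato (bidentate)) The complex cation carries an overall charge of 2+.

dichloro(glycinato)bis(triphenylphosphine)tantalum(V) (glycinato)diiodooxalatoosmate(III)

The complex cation is given as 2+; its ligand charges sum to -3, so Ta = +5.
A 1:1 salt means the anion carries the equal and opposite charge, 2−.
Anion: ligand charges sum to -5; for the ion to be 2−, Os = +3.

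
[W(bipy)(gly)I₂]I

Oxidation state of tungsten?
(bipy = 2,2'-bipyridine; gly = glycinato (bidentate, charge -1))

1 iodide outside the brackets (-1 each) → the complex ion is 1+.
Ligand charges: 2×I = -2; 1×bipy neutral; 1×gly = -1; sum -3.
W + (-3) = 1+ ⇒ W is +4.

+4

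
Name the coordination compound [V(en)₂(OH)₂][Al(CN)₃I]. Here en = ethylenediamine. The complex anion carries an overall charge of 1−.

Both ions are complex: the cation is named first with the plain metal name, the anion second with the -ate form; each ion's ligands are alphabetised independently.
The complex anion is given as 1−; its ligand charges sum to -4, so Al = +3.
A 1:1 salt means the cation carries the equal and opposite charge, 1+.
Cation: ligand charges sum to -2; for the ion to be 1+, V = +3.

bis(ethylenediamine)dihydroxovanadium(III) tricyanoiodoaluminate(III)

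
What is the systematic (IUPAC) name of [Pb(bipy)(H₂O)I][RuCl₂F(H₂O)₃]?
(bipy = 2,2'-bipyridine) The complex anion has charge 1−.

aqua(2,2'-bipyridine)iodolead(II) triaquadichlorofluororuthenate(II)

The complex anion is given as 1−; its ligand charges sum to -3, so Ru = +2.
A 1:1 salt means the cation carries the equal and opposite charge, 1+.
Cation: ligand charges sum to -1; for the ion to be 1+, Pb = +2.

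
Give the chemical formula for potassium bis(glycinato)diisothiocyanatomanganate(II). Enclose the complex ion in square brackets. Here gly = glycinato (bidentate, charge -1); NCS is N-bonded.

Ligands: 2 glycinato (gly, -1), 2 isothiocyanato (NCS, -1). Ligand charge sum = -4.
With Mn in oxidation state +2, the complex ion is [Mn...]^2−.
Charge balance with potassium (+1) requires 1 complex ion per 2 potassium.

K2[Mn(gly)2(NCS)2]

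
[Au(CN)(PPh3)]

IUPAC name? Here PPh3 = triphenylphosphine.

cyano(triphenylphosphine)gold(I)

There is no counter-ion, so the complex is neutral overall.
Ligand charges: 1×cyano (-1 each), 1×triphenylphosphine (neutral); total -1. So Au + (-1) = 0, giving Au = +1.
Ligands are named alphabetically: cyano before triphenylphosphine.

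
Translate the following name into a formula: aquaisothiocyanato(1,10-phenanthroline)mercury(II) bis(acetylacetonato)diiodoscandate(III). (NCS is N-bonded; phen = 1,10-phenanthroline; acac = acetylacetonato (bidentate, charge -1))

[Hg(H2O)(NCS)(phen)][Sc(acac)2I2]

Cation [Hg…]: ligand charges -1, Hg(II) ⇒ ion charge 1+.
Anion [Sc…]: ligand charges -4, Sc(III) ⇒ ion charge 1−.
One 1+ cation balances one 1− anion.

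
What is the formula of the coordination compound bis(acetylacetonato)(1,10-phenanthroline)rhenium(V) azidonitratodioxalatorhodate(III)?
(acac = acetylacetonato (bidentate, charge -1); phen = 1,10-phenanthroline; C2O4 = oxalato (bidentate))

Cation [Re…]: ligand charges -2, Re(V) ⇒ ion charge 3+.
Anion [Rh…]: ligand charges -6, Rh(III) ⇒ ion charge 3−.
One 3+ cation balances one 3− anion.

[Re(acac)2(phen)][Rh(C2O4)2(N3)(NO3)]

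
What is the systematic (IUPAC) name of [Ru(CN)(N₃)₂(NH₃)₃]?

There is no counter-ion, so the complex is neutral overall.
Ligand charges: 2×azido (-1 each), 1×cyano (-1 each), 3×ammine (neutral); total -3. So Ru + (-3) = 0, giving Ru = +3.
Ligands are named alphabetically: ammine before azido before cyano.

triamminediazidocyanoruthenium(III)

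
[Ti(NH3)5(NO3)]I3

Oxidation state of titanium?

+4

3 iodide outside the brackets (-1 each) → the complex ion is 3+.
Ligand charges: 5×NH3 neutral; 1×NO3 = -1; sum -1.
Ti + (-1) = 3+ ⇒ Ti is +4.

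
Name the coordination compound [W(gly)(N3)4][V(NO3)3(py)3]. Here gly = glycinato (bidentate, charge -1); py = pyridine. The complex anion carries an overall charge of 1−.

tetraazido(glycinato)tungsten(VI) trinitratotris(pyridine)vanadate(II)

The complex anion is given as 1−; its ligand charges sum to -3, so V = +2.
A 1:1 salt means the cation carries the equal and opposite charge, 1+.
Cation: ligand charges sum to -5; for the ion to be 1+, W = +6.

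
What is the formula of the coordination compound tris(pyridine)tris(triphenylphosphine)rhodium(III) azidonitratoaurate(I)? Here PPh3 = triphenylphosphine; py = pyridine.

[Rh(PPh3)3(py)3][Au(N3)(NO3)]3

Cation [Rh…]: ligand charges 0, Rh(III) ⇒ ion charge 3+.
Anion [Au…]: ligand charges -2, Au(I) ⇒ ion charge 1−.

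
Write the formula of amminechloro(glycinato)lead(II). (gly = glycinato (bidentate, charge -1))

Ligands: 1 chloro (Cl, -1), 1 glycinato (gly, -1), 1 ammine (NH3, neutral). Ligand charge sum = -2.
With Pb in oxidation state +2, the complex ion is [Pb...].

[PbCl(gly)(NH3)]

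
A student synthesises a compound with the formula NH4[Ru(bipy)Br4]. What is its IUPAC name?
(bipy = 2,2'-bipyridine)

The 1 ammonium counter-ion carries a total charge of +1, so each complex ion is 1−.
Ligand charges: 4×bromo (-1 each), 1×2,2'-bipyridine (neutral); total -4. So Ru + (-4) = 1−, giving Ru = +3.
The complex ion is anionic, so ruthenium takes the -ate form ruthenate(III).

ammonium (2,2'-bipyridine)tetrabromoruthenate(III)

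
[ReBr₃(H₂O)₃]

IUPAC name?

There is no counter-ion, so the complex is neutral overall.
Ligand charges: 3×bromo (-1 each), 3×aqua (neutral); total -3. So Re + (-3) = 0, giving Re = +3.
Ligands are named alphabetically: aqua before bromo.

triaquatribromorhenium(III)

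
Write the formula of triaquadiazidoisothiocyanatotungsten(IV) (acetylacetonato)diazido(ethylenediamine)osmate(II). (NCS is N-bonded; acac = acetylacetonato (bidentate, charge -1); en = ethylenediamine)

[W(H2O)3(N3)2(NCS)][Os(acac)(en)(N3)2]

Cation [W…]: ligand charges -3, W(IV) ⇒ ion charge 1+.
Anion [Os…]: ligand charges -3, Os(II) ⇒ ion charge 1−.
One 1+ cation balances one 1− anion.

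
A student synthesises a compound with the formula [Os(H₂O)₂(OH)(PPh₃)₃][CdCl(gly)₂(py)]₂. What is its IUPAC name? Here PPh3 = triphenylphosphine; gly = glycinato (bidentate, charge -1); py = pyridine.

diaquahydroxotris(triphenylphosphine)osmium(III) chlorobis(glycinato)(pyridine)cadmate(II)

Cadmium is always +2 in its complexes; the anion's ligand charges sum to -3, so the complex anion is 1−.
With 2 anions per cation, the cation must be 2×1 = 2+.
Cation: ligand charges sum to -1; for the ion to be 2+, Os = +3.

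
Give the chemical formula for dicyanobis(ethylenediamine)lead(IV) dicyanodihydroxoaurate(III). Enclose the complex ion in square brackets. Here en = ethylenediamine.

[Pb(CN)2(en)2][Au(CN)2(OH)2]2

Cation [Pb…]: ligand charges -2, Pb(IV) ⇒ ion charge 2+.
Anion [Au…]: ligand charges -4, Au(III) ⇒ ion charge 1−.
One 2+ cation requires 2 of the 1− anion.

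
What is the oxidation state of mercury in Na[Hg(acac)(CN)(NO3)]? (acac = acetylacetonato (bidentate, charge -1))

1 sodium outside the brackets (+1 each) → the complex ion is 1−.
Ligand charges: 1×acac = -1; 1×CN = -1; 1×NO3 = -1; sum -3.
Hg + (-3) = 1− ⇒ Hg is +2.

+2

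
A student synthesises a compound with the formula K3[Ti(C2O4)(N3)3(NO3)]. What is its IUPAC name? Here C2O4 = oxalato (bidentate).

potassium triazidonitratooxalatotitanate(III)

The 3 potassium counter-ions carry a total charge of +3, so each complex ion is 3−.
Ligand charges: 3×azido (-1 each), 1×oxalato (-2 each), 1×nitrato (-1 each); total -6. So Ti + (-6) = 3−, giving Ti = +3.
The complex ion is anionic, so titanium takes the -ate form titanate(III).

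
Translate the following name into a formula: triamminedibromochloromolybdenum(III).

Ligands: 2 bromo (Br, -1), 1 chloro (Cl, -1), 3 ammine (NH3, neutral). Ligand charge sum = -3.
With Mo in oxidation state +3, the complex ion is [Mo...].

[MoBr2Cl(NH3)3]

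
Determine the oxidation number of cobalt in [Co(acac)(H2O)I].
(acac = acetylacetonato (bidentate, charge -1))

No counter-ion: the bracketed complex is neutral.
Ligand charges: 1×acac = -1; 1×H2O neutral; 1×I = -1; sum -2.
Co + (-2) = 0 ⇒ Co is +2.

+2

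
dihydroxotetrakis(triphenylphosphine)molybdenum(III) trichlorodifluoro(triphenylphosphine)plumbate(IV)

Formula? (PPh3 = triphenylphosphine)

Cation [Mo…]: ligand charges -2, Mo(III) ⇒ ion charge 1+.
Anion [Pb…]: ligand charges -5, Pb(IV) ⇒ ion charge 1−.
One 1+ cation balances one 1− anion.

[Mo(OH)2(PPh3)4][PbCl3F2(PPh3)]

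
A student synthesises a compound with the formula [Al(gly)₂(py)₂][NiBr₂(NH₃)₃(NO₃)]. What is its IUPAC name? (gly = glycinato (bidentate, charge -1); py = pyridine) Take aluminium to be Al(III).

bis(glycinato)bis(pyridine)aluminium(III) triamminedibromonitratonickelate(II)

Al is given as +3; the cation's ligand charges sum to -2, so the complex cation is 1+.
A 1:1 salt means the anion carries the equal and opposite charge, 1−.
Anion: ligand charges sum to -3; for the ion to be 1−, Ni = +2.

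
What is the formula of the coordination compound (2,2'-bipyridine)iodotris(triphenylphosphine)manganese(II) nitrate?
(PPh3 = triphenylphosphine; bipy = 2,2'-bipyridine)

Ligands: 3 triphenylphosphine (PPh3, neutral), 1 iodo (I, -1), 1 2,2'-bipyridine (bipy, neutral). Ligand charge sum = -1.
With Mn in oxidation state +2, the complex ion is [Mn...]^1+.
Charge balance with nitrate (-1) requires 1 complex ion per 1 nitrate.

[Mn(bipy)I(PPh3)3]NO3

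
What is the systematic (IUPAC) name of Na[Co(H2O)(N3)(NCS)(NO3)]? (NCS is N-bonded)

The 1 sodium counter-ion carries a total charge of +1, so each complex ion is 1−.
Ligand charges: 1×nitrato (-1 each), 1×isothiocyanato (-1 each), 1×aqua (neutral), 1×azido (-1 each); total -3. So Co + (-3) = 1−, giving Co = +2.
Ligands are named alphabetically: aqua before azido before isothiocyanato before nitrato.
The complex ion is anionic, so cobalt takes the -ate form cobaltate(II).

sodium aquaazidoisothiocyanatonitratocobaltate(II)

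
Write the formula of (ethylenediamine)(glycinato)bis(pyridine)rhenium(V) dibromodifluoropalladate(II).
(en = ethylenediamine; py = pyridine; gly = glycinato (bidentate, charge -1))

[Re(en)(gly)(py)2][PdBr2F2]2

Cation [Re…]: ligand charges -1, Re(V) ⇒ ion charge 4+.
Anion [Pd…]: ligand charges -4, Pd(II) ⇒ ion charge 2−.
One 4+ cation requires 2 of the 2− anion.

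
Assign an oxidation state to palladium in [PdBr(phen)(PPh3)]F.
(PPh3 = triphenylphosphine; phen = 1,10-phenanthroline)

+2

1 fluoride outside the brackets (-1 each) → the complex ion is 1+.
Ligand charges: 1×PPh3 neutral; 1×Br = -1; 1×phen neutral; sum -1.
Pd + (-1) = 1+ ⇒ Pd is +2.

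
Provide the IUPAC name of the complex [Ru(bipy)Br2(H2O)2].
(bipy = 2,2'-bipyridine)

diaqua(2,2'-bipyridine)dibromoruthenium(II)

There is no counter-ion, so the complex is neutral overall.
Ligand charges: 2×aqua (neutral), 1×2,2'-bipyridine (neutral), 2×bromo (-1 each); total -2. So Ru + (-2) = 0, giving Ru = +2.
Ligands are named alphabetically: aqua before bipyridine before bromo.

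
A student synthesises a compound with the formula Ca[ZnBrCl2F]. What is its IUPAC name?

calcium bromodichlorofluorozincate(II)

The 1 calcium counter-ion carries a total charge of +2, so each complex ion is 2−.
Ligand charges: 1×bromo (-1 each), 2×chloro (-1 each), 1×fluoro (-1 each); total -4. So Zn + (-4) = 2−, giving Zn = +2.
Ligands are named alphabetically: bromo before chloro before fluoro.
The complex ion is anionic, so zinc takes the -ate form zincate(II).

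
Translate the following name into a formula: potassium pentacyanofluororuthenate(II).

Ligands: 5 cyano (CN, -1), 1 fluoro (F, -1). Ligand charge sum = -6.
With Ru in oxidation state +2, the complex ion is [Ru...]^4−.
Charge balance with potassium (+1) requires 1 complex ion per 4 potassium.

K4[Ru(CN)5F]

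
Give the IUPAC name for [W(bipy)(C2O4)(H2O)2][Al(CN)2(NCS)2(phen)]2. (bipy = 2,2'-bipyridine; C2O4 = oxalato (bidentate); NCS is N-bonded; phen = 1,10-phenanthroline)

Aluminium is always +3 in its complexes; the anion's ligand charges sum to -4, so the complex anion is 1−.
With 2 anions per cation, the cation must be 2×1 = 2+.
Cation: ligand charges sum to -2; for the ion to be 2+, W = +4.

diaqua(2,2'-bipyridine)oxalatotungsten(IV) dicyanodiisothiocyanato(1,10-phenanthroline)aluminate(III)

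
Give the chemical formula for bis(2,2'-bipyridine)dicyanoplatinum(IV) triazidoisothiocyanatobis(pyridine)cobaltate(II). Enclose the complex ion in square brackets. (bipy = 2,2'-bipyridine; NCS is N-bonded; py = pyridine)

[Pt(bipy)2(CN)2][Co(N3)3(NCS)(py)2]

Cation [Pt…]: ligand charges -2, Pt(IV) ⇒ ion charge 2+.
Anion [Co…]: ligand charges -4, Co(II) ⇒ ion charge 2−.
One 2+ cation balances one 2− anion.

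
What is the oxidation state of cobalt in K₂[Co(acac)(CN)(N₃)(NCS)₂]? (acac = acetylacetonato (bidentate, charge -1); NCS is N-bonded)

2 potassium outside the brackets (+1 each) → the complex ion is 2−.
Ligand charges: 1×acac = -1; 2×NCS = -2; 1×CN = -1; 1×N3 = -1; sum -5.
Co + (-5) = 2− ⇒ Co is +3.

+3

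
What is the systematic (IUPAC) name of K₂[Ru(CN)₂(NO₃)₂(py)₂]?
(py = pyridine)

potassium dicyanodinitratobis(pyridine)ruthenate(II)

The 2 potassium counter-ions carry a total charge of +2, so each complex ion is 2−.
Ligand charges: 2×pyridine (neutral), 2×cyano (-1 each), 2×nitrato (-1 each); total -4. So Ru + (-4) = 2−, giving Ru = +2.
The complex ion is anionic, so ruthenium takes the -ate form ruthenate(II).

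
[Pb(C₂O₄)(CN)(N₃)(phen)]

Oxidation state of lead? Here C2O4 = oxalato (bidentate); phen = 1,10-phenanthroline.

+4

No counter-ion: the bracketed complex is neutral.
Ligand charges: 1×C2O4 = -2; 1×N3 = -1; 1×phen neutral; 1×CN = -1; sum -4.
Pb + (-4) = 0 ⇒ Pb is +4.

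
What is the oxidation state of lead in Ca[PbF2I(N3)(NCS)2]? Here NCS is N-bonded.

+4

1 calcium outside the brackets (+2 each) → the complex ion is 2−.
Ligand charges: 1×I = -1; 2×F = -2; 1×N3 = -1; 2×NCS = -2; sum -6.
Pb + (-6) = 2− ⇒ Pb is +4.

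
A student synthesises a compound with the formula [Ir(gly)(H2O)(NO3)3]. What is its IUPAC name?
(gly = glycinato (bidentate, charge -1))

There is no counter-ion, so the complex is neutral overall.
Ligand charges: 1×glycinato (-1 each), 3×nitrato (-1 each), 1×aqua (neutral); total -4. So Ir + (-4) = 0, giving Ir = +4.
Ligands are named alphabetically: aqua before glycinato before nitrato.

aqua(glycinato)trinitratoiridium(IV)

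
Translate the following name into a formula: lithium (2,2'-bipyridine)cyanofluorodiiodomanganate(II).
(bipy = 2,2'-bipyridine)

Li2[Mn(bipy)(CN)FI2]

Ligands: 2 iodo (I, -1), 1 cyano (CN, -1), 1 fluoro (F, -1), 1 2,2'-bipyridine (bipy, neutral). Ligand charge sum = -4.
Charge balance with lithium (+1) requires 1 complex ion per 2 lithium.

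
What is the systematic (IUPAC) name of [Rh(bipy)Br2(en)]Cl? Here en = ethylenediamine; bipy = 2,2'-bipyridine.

The 1 chloride counter-ion carries a total charge of -1, so each complex ion is 1+.
Ligand charges: 1×ethylenediamine (neutral), 2×bromo (-1 each), 1×2,2'-bipyridine (neutral); total -2. So Rh + (-2) = 1+, giving Rh = +3.
Ligands are named alphabetically: bipyridine before bromo before ethylenediamine.

(2,2'-bipyridine)dibromo(ethylenediamine)rhodium(III) chloride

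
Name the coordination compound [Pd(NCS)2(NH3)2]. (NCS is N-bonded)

diamminediisothiocyanatopalladium(II)

There is no counter-ion, so the complex is neutral overall.
Ligand charges: 2×ammine (neutral), 2×isothiocyanato (-1 each); total -2. So Pd + (-2) = 0, giving Pd = +2.
Ligands are named alphabetically: ammine before isothiocyanato.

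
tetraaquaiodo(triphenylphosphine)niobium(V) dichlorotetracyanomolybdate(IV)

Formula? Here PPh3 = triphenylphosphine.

Cation [Nb…]: ligand charges -1, Nb(V) ⇒ ion charge 4+.
Anion [Mo…]: ligand charges -6, Mo(IV) ⇒ ion charge 2−.

[Nb(H2O)4I(PPh3)][MoCl2(CN)4]2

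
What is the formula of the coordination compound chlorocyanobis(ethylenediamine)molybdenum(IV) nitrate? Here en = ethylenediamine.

Ligands: 1 chloro (Cl, -1), 2 ethylenediamine (en, neutral), 1 cyano (CN, -1). Ligand charge sum = -2.
With Mo in oxidation state +4, the complex ion is [Mo...]^2+.
Charge balance with nitrate (-1) requires 1 complex ion per 2 nitrate.

[MoCl(CN)(en)2](NO3)2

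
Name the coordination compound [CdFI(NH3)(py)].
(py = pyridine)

amminefluoroiodo(pyridine)cadmium(II)

There is no counter-ion, so the complex is neutral overall.
Ligand charges: 1×ammine (neutral), 1×pyridine (neutral), 1×fluoro (-1 each), 1×iodo (-1 each); total -2. So Cd + (-2) = 0, giving Cd = +2.
Ligands are named alphabetically: ammine before fluoro before iodo before pyridine.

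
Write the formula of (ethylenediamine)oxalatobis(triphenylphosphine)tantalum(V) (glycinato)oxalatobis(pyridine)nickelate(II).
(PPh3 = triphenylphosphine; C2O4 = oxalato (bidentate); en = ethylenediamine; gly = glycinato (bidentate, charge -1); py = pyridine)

Cation [Ta…]: ligand charges -2, Ta(V) ⇒ ion charge 3+.
Anion [Ni…]: ligand charges -3, Ni(II) ⇒ ion charge 1−.

[Ta(C2O4)(en)(PPh3)2][Ni(C2O4)(gly)(py)2]3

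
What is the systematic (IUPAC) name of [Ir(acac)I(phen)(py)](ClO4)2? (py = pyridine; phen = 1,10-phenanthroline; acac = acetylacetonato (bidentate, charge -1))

The 2 perchlorate counter-ions carry a total charge of -2, so each complex ion is 2+.
Ligand charges: 1×pyridine (neutral), 1×1,10-phenanthroline (neutral), 1×iodo (-1 each), 1×acetylacetonato (-1 each); total -2. So Ir + (-2) = 2+, giving Ir = +4.
Ligands are named alphabetically: acetylacetonato before iodo before phenanthroline before pyridine.

(acetylacetonato)iodo(1,10-phenanthroline)(pyridine)iridium(IV) perchlorate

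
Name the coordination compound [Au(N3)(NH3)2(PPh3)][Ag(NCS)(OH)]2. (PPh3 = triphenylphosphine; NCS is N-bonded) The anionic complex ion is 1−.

Both ions are complex: the cation is named first with the plain metal name, the anion second with the -ate form; each ion's ligands are alphabetised independently.
The complex anion is given as 1−; its ligand charges sum to -2, so Ag = +1.
With 2 anions per cation, the cation must be 2×1 = 2+.
Cation: ligand charges sum to -1; for the ion to be 2+, Au = +3.

diammineazido(triphenylphosphine)gold(III) hydroxoisothiocyanatoargentate(I)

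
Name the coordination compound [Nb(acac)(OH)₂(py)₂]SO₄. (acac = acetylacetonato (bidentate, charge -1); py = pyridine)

The 1 sulfate counter-ion carries a total charge of -2, so each complex ion is 2+.
Ligand charges: 1×acetylacetonato (-1 each), 2×pyridine (neutral), 2×hydroxo (-1 each); total -3. So Nb + (-3) = 2+, giving Nb = +5.
Ligands are named alphabetically: acetylacetonato before hydroxo before pyridine.

(acetylacetonato)dihydroxobis(pyridine)niobium(V) sulfate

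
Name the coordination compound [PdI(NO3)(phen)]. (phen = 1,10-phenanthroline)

iodonitrato(1,10-phenanthroline)palladium(II)

There is no counter-ion, so the complex is neutral overall.
Ligand charges: 1×nitrato (-1 each), 1×iodo (-1 each), 1×1,10-phenanthroline (neutral); total -2. So Pd + (-2) = 0, giving Pd = +2.
Ligands are named alphabetically: iodo before nitrato before phenanthroline.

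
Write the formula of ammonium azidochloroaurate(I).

Ligands: 1 azido (N3, -1), 1 chloro (Cl, -1). Ligand charge sum = -2.
With Au in oxidation state +1, the complex ion is [Au...]^1−.
Charge balance with ammonium (+1) requires 1 complex ion per 1 ammonium.

NH4[AuCl(N3)]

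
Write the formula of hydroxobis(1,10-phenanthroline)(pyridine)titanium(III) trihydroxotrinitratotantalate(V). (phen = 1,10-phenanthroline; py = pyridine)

[Ti(OH)(phen)2(py)][Ta(NO3)3(OH)3]2

Cation [Ti…]: ligand charges -1, Ti(III) ⇒ ion charge 2+.
Anion [Ta…]: ligand charges -6, Ta(V) ⇒ ion charge 1−.
One 2+ cation requires 2 of the 1− anion.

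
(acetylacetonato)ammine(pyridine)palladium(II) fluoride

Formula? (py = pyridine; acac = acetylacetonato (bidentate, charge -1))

Ligands: 1 pyridine (py, neutral), 1 ammine (NH3, neutral), 1 acetylacetonato (acac, -1). Ligand charge sum = -1.
With Pd in oxidation state +2, the complex ion is [Pd...]^1+.
Charge balance with fluoride (-1) requires 1 complex ion per 1 fluoride.

[Pd(acac)(NH3)(py)]F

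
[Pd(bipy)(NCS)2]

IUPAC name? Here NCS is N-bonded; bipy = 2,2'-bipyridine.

There is no counter-ion, so the complex is neutral overall.
Ligand charges: 2×isothiocyanato (-1 each), 1×2,2'-bipyridine (neutral); total -2. So Pd + (-2) = 0, giving Pd = +2.
Ligands are named alphabetically: bipyridine before isothiocyanato.

(2,2'-bipyridine)diisothiocyanatopalladium(II)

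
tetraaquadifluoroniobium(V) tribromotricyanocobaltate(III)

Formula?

Cation [Nb…]: ligand charges -2, Nb(V) ⇒ ion charge 3+.
Anion [Co…]: ligand charges -6, Co(III) ⇒ ion charge 3−.
One 3+ cation balances one 3− anion.

[NbF2(H2O)4][CoBr3(CN)3]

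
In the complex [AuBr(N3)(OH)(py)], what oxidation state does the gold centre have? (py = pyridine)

No counter-ion: the bracketed complex is neutral.
Ligand charges: 1×py neutral; 1×OH = -1; 1×N3 = -1; 1×Br = -1; sum -3.
Au + (-3) = 0 ⇒ Au is +3.

+3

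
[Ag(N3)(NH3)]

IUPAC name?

There is no counter-ion, so the complex is neutral overall.
Ligand charges: 1×ammine (neutral), 1×azido (-1 each); total -1. So Ag + (-1) = 0, giving Ag = +1.
Ligands are named alphabetically: ammine before azido.

ammineazidosilver(I)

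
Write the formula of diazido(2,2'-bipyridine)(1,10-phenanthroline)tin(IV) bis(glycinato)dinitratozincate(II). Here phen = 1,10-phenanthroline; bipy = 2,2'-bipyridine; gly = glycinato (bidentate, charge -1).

Cation [Sn…]: ligand charges -2, Sn(IV) ⇒ ion charge 2+.
Anion [Zn…]: ligand charges -4, Zn(II) ⇒ ion charge 2−.

[Sn(bipy)(N3)2(phen)][Zn(gly)2(NO3)2]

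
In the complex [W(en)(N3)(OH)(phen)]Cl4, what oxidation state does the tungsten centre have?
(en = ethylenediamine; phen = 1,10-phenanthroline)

4 chloride outside the brackets (-1 each) → the complex ion is 4+.
Ligand charges: 1×en neutral; 1×N3 = -1; 1×OH = -1; 1×phen neutral; sum -2.
W + (-2) = 4+ ⇒ W is +6.

+6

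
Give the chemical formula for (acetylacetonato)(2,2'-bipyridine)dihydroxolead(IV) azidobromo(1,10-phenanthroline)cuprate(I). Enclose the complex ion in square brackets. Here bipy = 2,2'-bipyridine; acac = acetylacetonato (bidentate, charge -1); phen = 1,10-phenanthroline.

[Pb(acac)(bipy)(OH)2][CuBr(N3)(phen)]

Cation [Pb…]: ligand charges -3, Pb(IV) ⇒ ion charge 1+.
Anion [Cu…]: ligand charges -2, Cu(I) ⇒ ion charge 1−.
One 1+ cation balances one 1− anion.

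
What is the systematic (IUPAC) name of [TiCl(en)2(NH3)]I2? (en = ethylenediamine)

The 2 iodide counter-ions carry a total charge of -2, so each complex ion is 2+.
Ligand charges: 1×chloro (-1 each), 2×ethylenediamine (neutral), 1×ammine (neutral); total -1. So Ti + (-1) = 2+, giving Ti = +3.
Ligands are named alphabetically: ammine before chloro before ethylenediamine.

amminechlorobis(ethylenediamine)titanium(III) iodide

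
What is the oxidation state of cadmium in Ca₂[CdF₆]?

+2

2 calcium outside the brackets (+2 each) → the complex ion is 4−.
Ligand charges: 6×F = -6; sum -6.
Cd + (-6) = 4− ⇒ Cd is +2.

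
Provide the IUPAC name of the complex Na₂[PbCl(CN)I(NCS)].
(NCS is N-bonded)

sodium chlorocyanoiodoisothiocyanatoplumbate(II)

The 2 sodium counter-ions carry a total charge of +2, so each complex ion is 2−.
Ligand charges: 1×isothiocyanato (-1 each), 1×iodo (-1 each), 1×chloro (-1 each), 1×cyano (-1 each); total -4. So Pb + (-4) = 2−, giving Pb = +2.
Ligands are named alphabetically: chloro before cyano before iodo before isothiocyanato.
The complex ion is anionic, so lead takes the -ate form plumbate(II).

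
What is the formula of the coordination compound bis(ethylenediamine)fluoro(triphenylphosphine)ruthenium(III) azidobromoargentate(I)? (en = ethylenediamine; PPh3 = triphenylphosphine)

[Ru(en)2F(PPh3)][AgBr(N3)]2

Cation [Ru…]: ligand charges -1, Ru(III) ⇒ ion charge 2+.
Anion [Ag…]: ligand charges -2, Ag(I) ⇒ ion charge 1−.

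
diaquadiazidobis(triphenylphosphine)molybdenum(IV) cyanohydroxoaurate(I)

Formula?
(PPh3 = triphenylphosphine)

Cation [Mo…]: ligand charges -2, Mo(IV) ⇒ ion charge 2+.
Anion [Au…]: ligand charges -2, Au(I) ⇒ ion charge 1−.
One 2+ cation requires 2 of the 1− anion.

[Mo(H2O)2(N3)2(PPh3)2][Au(CN)(OH)]2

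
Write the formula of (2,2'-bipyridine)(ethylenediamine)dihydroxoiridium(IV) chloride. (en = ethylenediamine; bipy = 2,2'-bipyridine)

[Ir(bipy)(en)(OH)2]Cl2

Ligands: 1 ethylenediamine (en, neutral), 2 hydroxo (OH, -1), 1 2,2'-bipyridine (bipy, neutral). Ligand charge sum = -2.
With Ir in oxidation state +4, the complex ion is [Ir...]^2+.
Charge balance with chloride (-1) requires 1 complex ion per 2 chloride.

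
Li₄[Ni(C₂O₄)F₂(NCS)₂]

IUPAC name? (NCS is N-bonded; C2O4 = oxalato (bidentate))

lithium difluorodiisothiocyanatooxalatonickelate(II)

The 4 lithium counter-ions carry a total charge of +4, so each complex ion is 4−.
Ligand charges: 2×isothiocyanato (-1 each), 1×oxalato (-2 each), 2×fluoro (-1 each); total -6. So Ni + (-6) = 4−, giving Ni = +2.
The complex ion is anionic, so nickel takes the -ate form nickelate(II).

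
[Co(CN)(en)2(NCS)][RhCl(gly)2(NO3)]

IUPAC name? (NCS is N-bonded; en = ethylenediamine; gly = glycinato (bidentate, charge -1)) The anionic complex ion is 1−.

Both ions are complex: the cation is named first with the plain metal name, the anion second with the -ate form; each ion's ligands are alphabetised independently.
The complex anion is given as 1−; its ligand charges sum to -4, so Rh = +3.
A 1:1 salt means the cation carries the equal and opposite charge, 1+.
Cation: ligand charges sum to -2; for the ion to be 1+, Co = +3.

cyanobis(ethylenediamine)isothiocyanatocobalt(III) chlorobis(glycinato)nitratorhodate(III)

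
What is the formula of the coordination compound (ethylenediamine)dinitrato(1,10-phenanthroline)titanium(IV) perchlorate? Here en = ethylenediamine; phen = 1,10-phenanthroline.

Ligands: 2 nitrato (NO3, -1), 1 ethylenediamine (en, neutral), 1 1,10-phenanthroline (phen, neutral). Ligand charge sum = -2.
Charge balance with perchlorate (-1) requires 1 complex ion per 2 perchlorate.

[Ti(en)(NO3)2(phen)](ClO4)2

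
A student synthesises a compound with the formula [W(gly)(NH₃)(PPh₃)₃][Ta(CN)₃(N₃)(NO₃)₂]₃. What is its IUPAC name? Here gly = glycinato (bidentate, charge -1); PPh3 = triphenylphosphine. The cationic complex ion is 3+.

The complex cation is given as 3+; its ligand charges sum to -1, so W = +4.
With 3 anions per cation, each anion must be 3/3 = 1−.
Anion: ligand charges sum to -6; for the ion to be 1−, Ta = +5.

ammine(glycinato)tris(triphenylphosphine)tungsten(IV) azidotricyanodinitratotantalate(V)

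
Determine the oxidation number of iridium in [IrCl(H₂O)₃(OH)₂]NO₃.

1 nitrate outside the brackets (-1 each) → the complex ion is 1+.
Ligand charges: 3×H2O neutral; 1×Cl = -1; 2×OH = -2; sum -3.
Ir + (-3) = 1+ ⇒ Ir is +4.

+4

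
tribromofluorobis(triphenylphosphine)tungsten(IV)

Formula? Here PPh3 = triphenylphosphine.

Ligands: 3 bromo (Br, -1), 2 triphenylphosphine (PPh3, neutral), 1 fluoro (F, -1). Ligand charge sum = -4.
With W in oxidation state +4, the complex ion is [W...].

[WBr3F(PPh3)2]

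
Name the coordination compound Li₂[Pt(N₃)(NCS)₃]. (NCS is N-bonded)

The 2 lithium counter-ions carry a total charge of +2, so each complex ion is 2−.
Ligand charges: 3×isothiocyanato (-1 each), 1×azido (-1 each); total -4. So Pt + (-4) = 2−, giving Pt = +2.
Ligands are named alphabetically: azido before isothiocyanato.
The complex ion is anionic, so platinum takes the -ate form platinate(II).

lithium azidotriisothiocyanatoplatinate(II)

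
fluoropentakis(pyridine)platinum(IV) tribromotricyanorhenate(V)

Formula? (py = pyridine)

[PtF(py)5][ReBr3(CN)3]3

Cation [Pt…]: ligand charges -1, Pt(IV) ⇒ ion charge 3+.
Anion [Re…]: ligand charges -6, Re(V) ⇒ ion charge 1−.
One 3+ cation requires 3 of the 1− anion.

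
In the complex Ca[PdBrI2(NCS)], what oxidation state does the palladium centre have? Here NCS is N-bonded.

+2

1 calcium outside the brackets (+2 each) → the complex ion is 2−.
Ligand charges: 1×Br = -1; 2×I = -2; 1×NCS = -1; sum -4.
Pd + (-4) = 2− ⇒ Pd is +2.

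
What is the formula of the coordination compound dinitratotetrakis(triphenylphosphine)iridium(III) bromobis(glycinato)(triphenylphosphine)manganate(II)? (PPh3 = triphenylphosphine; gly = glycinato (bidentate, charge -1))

[Ir(NO3)2(PPh3)4][MnBr(gly)2(PPh3)]

Cation [Ir…]: ligand charges -2, Ir(III) ⇒ ion charge 1+.
Anion [Mn…]: ligand charges -3, Mn(II) ⇒ ion charge 1−.
One 1+ cation balances one 1− anion.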